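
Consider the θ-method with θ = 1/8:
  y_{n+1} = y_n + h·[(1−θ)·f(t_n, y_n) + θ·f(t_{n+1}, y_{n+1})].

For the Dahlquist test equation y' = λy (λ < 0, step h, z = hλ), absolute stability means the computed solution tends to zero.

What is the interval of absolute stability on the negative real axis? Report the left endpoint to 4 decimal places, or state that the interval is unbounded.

On y'=λy, z=hλ:
  y_{n+1} = y_n + z·[7/8·y_n + 1/8·y_{n+1}] ⇒ (1 − 1/8z)y_{n+1} = (1 + 7/8z)y_n
  ⇒ R(z) = (1 + 7/8z)/(1 − 1/8z).

Need |R(x)|<1, x<0.
x=-0.66: |R|=0.3903
R=−1: 1+7/8x = −1+1/8x ⇒ -3/4x=2 ⇒ x=2/(-3/4)=-2.6667
Confirm numerically:
  x=-2.217: |R|=0.73593 <1
  x=-1.817: |R|=0.48070 <1
  x=-1.502: |R|=0.26458 <1
  x=-1.347: |R|=0.15288 <1
  x=-3.111: |R|=1.23994 >1
  x=-2.922: |R|=1.14027 >1
  x=-2.813: |R|=1.08120 >1
So |R|<1 on (-2.6667, 0).

z∈(-2.6667,0).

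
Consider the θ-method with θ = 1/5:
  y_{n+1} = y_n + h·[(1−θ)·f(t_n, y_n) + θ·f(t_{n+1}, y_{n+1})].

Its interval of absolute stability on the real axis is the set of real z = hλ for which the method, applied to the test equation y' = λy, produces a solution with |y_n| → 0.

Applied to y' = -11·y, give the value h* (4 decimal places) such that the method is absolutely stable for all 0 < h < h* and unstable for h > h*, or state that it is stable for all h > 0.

Set f=λy, z=hλ:
  y_{n+1} = y_n + z·[4/5·y_n + 1/5·y_{n+1}] ⇒ (1 − 1/5z)y_{n+1} = (1 + 4/5z)y_n
  R(z) = (1 + 4/5z)/(1 − 1/5z).

Boundary: |R(x)|=1, x<0.
x=-0.59: |R|=0.4723
R=−1: 1+4/5x = −1+1/5x ⇒ -3/5x=2 ⇒ x=2/(-3/5)=-3.3333
Confirm numerically:
  x=-2.485: |R|=0.65999 <1
  x=-2.323: |R|=0.58610 <1
  x=-2.312: |R|=0.58096 <1
  x=-3.593: |R|=1.09066 >1
  x=-3.397: |R|=1.02275 >1
Stable set (-3.3333, 0).

(-3.3333,0); λ=-11 ⇒ h* = (10/3)/11 = 0.3030.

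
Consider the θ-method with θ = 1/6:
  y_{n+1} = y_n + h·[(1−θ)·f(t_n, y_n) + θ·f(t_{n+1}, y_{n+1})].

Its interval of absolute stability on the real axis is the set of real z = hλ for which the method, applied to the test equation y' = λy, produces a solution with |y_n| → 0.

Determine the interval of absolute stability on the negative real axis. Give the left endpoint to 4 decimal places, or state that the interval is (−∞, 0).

z∈(-3.0000,0).

Set f=λy, z=hλ:
  y_{n+1} = y_n + z·[5/6·y_n + 1/6·y_{n+1}] ⇒ (1 − 1/6z)y_{n+1} = (1 + 5/6z)y_n
  R(z) = (1 + 5/6z)/(1 − 1/6z).

Need |R(x)|<1, x<0.
x=-1.11: |R|=0.0633
R=−1: 1+5/6x = −1+1/6x ⇒ -2/3x=2 ⇒ x=2/(-2/3)=-3.0000
Confirm numerically:
  x=-2.084: |R|=0.54676 <1
  x=-2.047: |R|=0.52628 <1
  x=-1.340: |R|=0.09537 <1
  x=-3.581: |R|=1.24256 >1
  x=-3.443: |R|=1.18765 >1
Interval (-3.0000, 0).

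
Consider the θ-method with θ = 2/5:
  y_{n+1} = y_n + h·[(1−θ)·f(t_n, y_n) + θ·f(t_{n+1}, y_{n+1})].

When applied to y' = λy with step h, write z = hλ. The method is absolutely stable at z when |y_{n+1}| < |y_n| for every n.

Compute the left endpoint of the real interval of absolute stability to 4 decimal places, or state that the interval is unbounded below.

left endpoint -10.0000.

With y'=λy (z=hλ):
  y_{n+1} = y_n + z·[3/5·y_n + 2/5·y_{n+1}] ⇒ (1 − 2/5z)y_{n+1} = (1 + 3/5z)y_n
  R(z) = (1 + 3/5z)/(1 − 2/5z).

Need |R(x)|<1, x<0.
x=-0.61: |R|=0.5096
R=−1: 1+3/5x = −1+2/5x ⇒ -1/5x=2 ⇒ x=2/(-1/5)=-10.0000
Confirm numerically:
  x=-9.512: |R|=0.97969 <1
  x=-8.946: |R|=0.95396 <1
  x=-7.304: |R|=0.86251 <1
  x=-6.959: |R|=0.83925 <1
  x=-10.286: |R|=1.01118 >1
  x=-10.160: |R|=1.00632 >1
  x=-10.072: |R|=1.00286 >1
So |R|<1 on (-10.0000, 0).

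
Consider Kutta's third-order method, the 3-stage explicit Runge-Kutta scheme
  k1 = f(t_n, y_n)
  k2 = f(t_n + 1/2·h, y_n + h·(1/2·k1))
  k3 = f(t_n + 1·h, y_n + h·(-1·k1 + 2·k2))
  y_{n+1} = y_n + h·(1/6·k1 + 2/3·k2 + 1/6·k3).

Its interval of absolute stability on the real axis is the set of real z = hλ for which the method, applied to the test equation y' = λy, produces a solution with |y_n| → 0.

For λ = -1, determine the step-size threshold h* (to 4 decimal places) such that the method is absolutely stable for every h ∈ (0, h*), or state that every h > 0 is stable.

On y'=λy, z=hλ:
  order 3, 3-stage ⇒ R(z)=1+z+z^2/2+z^3/6
  (e.g. R(-0.85)=0.40890, |R|=0.40890)

Solve |R(x)|<1 on ℝ⁻.
x=-0.85: |R|=0.4089
|R(-1.73)|=0.0965 |R(-0.98)|=0.3433 |R(-0.84)|=0.4140
Bisect:
  x_lo=-3.0204 |R|=2.0515  x_hi=-0.3724 |R|=0.6883
  mid=-1.69644 |R|=0.07119 →hi
  mid=-2.35845 |R|=0.76370 →hi
  mid=-2.68945 |R|=1.31507 →lo
  mid=-2.52395 |R|=1.01851 →lo
  mid=-2.44120 |R|=0.88617 →hi
  mid=-2.48257 |R|=0.95107 →hi
  mid=-2.50326 |R|=0.98447 →hi
  mid=-2.51360 |R|=1.00141 →lo
  mid=-2.50843 |R|=0.99292 →hi
  ...
  [-2.51279,-2.51263] ⇒ x*=-2.5127
Interval (-2.5127, 0).

(-2.5127,0); λ=-1 ⇒ h* = 2.5127.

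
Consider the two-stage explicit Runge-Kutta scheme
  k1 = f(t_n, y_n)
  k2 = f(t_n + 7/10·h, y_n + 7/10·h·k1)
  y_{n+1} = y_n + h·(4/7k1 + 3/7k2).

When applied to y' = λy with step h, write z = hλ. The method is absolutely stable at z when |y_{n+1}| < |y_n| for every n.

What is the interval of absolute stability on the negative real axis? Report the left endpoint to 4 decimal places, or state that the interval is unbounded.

With y'=λy (z=hλ):
  k1=λy_n ⇒ h·k1=z·y_n;  k2=λ(1+7/10z)y_n ⇒ h·k2=z(1+7/10z)y_n
  y_{n+1}/y_n = 1 + 4/7z + 3/7z(1+7/10z) = 1 + z + 3/10z²
  ⇒ R(z) = 1 + z + 3/10z².

Need |R(x)|<1, x<0.
x=-0.38: |R|=0.6633
R=1: x+3/10x²=0 ⇒ x=−10/3=-3.3333; min R=1−1/(4·3/10)=0.1667>−1
Confirm numerically:
  x=-2.299: |R|=0.28662 <1
  x=-1.911: |R|=0.18458 <1
  x=-1.389: |R|=0.18980 <1
  x=-3.525: |R|=1.20269 >1
  x=-3.451: |R|=1.12182 >1
Interval (-3.3333, 0).

z∈(-3.3333,0).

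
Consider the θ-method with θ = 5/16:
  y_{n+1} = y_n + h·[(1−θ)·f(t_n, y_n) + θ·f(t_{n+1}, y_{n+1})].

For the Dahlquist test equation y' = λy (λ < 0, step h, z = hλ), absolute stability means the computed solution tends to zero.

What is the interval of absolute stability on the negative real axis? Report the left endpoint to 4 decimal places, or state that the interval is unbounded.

With y'=λy (z=hλ):
  y_{n+1} = y_n + z·[11/16·y_n + 5/16·y_{n+1}] ⇒ (1 − 5/16z)y_{n+1} = (1 + 11/16z)y_n
  ⇒ R(z) = (1 + 11/16z)/(1 − 5/16z).

Need |R(x)|<1, x<0.
x=-1.08: |R|=0.1925
R=−1: 1+11/16x = −1+5/16x ⇒ -3/8x=2 ⇒ x=2/(-3/8)=-5.3333
Confirm numerically:
  x=-3.434: |R|=0.65644 <1
  x=-3.427: |R|=0.65481 <1
  x=-2.410: |R|=0.37469 <1
  x=-2.238: |R|=0.31695 <1
  x=-5.916: |R|=1.07670 >1
  x=-5.781: |R|=1.05982 >1
  x=-5.409: |R|=1.01055 >1
Interval (-5.3333, 0).

z∈(-5.3333,0).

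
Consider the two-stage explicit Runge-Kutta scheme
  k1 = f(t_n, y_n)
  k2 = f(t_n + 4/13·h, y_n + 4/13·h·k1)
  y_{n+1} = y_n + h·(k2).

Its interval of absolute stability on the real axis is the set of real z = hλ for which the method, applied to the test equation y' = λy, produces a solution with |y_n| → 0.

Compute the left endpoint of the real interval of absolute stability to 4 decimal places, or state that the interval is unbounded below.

z* = -3.2500.

With y'=λy (z=hλ):
  k1=λy_n ⇒ h·k1=z·y_n;  k2=λ(1+4/13z)y_n ⇒ h·k2=z(1+4/13z)y_n
  y_{n+1}/y_n = 1 + z(1+4/13z) = 1 + z + 4/13z²
  R(z) = 1 + z + 4/13z².

Find x<0 with |R(x)|<1.
x=-1.61: |R|=0.1876
R=1: x+4/13x²=0 ⇒ x=−13/4=-3.2500; min R=1−1/(4·4/13)=0.1875>−1
Confirm numerically:
  x=-2.881: |R|=0.67290 <1
  x=-2.318: |R|=0.33527 <1
  x=-1.899: |R|=0.21060 <1
  x=-1.644: |R|=0.18761 <1
  x=-3.730: |R|=1.55089 >1
  x=-3.677: |R|=1.48310 >1
So |R|<1 on (-3.2500, 0).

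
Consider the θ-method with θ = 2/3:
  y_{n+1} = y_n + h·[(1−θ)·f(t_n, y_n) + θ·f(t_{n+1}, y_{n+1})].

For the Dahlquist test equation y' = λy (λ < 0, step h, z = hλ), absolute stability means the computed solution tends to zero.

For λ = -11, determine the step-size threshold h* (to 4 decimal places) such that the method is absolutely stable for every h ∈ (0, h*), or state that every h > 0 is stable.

With y'=λy (z=hλ):
  y_{n+1} = y_n + z·[1/3·y_n + 2/3·y_{n+1}] ⇒ (1 − 2/3z)y_{n+1} = (1 + 1/3z)y_n
  so R(z) = (1 + 1/3z)/(1 − 2/3z).

Need |R(x)|<1, x<0.
x=-0.99: |R|=0.4036
x=-2: |R|=0.1429
x=-10: |R|=0.3043
x=-100: |R|=0.4778
θ=2/3≥1/2 ⇒ |1+1/3x|<|1−2/3x| ∀x<0 ⇒ interval (−∞,0).

(−∞, 0) — no finite endpoint. Any h>0 works for λ=-11.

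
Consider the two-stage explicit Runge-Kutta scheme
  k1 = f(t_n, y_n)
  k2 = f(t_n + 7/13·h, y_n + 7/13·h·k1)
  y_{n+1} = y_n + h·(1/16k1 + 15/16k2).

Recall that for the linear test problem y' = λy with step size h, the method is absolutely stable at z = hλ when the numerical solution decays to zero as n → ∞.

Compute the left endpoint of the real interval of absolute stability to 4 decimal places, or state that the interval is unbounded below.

With y'=λy (z=hλ):
  k1=λy_n ⇒ h·k1=z·y_n;  k2=λ(1+7/13z)y_n ⇒ h·k2=z(1+7/13z)y_n
  y_{n+1}/y_n = 1 + 1/16z + 15/16z(1+7/13z) = 1 + z + 105/208z²
  Hence R(z) = 1 + z + 105/208z².

Solve |R(x)|<1 on ℝ⁻.
x=-1.15: |R|=0.5176
R=1: x+105/208x²=0 ⇒ x=−208/105=-1.9810; min R=1−1/(4·105/208)=0.5048>−1
Confirm numerically:
  x=-1.611: |R|=0.69914 <1
  x=-1.508: |R|=0.63996 <1
  x=-1.011: |R|=0.50497 <1
  x=-0.887: |R|=0.51017 <1
  x=-2.083: |R|=1.10730 >1
  x=-2.033: |R|=1.05342 >1
So |R|<1 on (-1.9810, 0).

z* = -1.9810.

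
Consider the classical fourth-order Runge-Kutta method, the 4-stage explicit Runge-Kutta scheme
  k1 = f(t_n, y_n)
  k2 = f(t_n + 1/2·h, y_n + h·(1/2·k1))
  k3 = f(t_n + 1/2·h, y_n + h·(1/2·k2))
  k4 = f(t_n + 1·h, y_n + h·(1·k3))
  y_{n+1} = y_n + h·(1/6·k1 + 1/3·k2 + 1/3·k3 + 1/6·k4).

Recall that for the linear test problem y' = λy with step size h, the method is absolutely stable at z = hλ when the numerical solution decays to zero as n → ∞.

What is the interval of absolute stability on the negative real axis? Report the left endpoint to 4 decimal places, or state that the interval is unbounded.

With y'=λy (z=hλ):
  order 4, 4-stage ⇒ R(z)=1+z+z^2/2+z^3/6+z^4/24
  (e.g. R(-1.66)=0.27181, |R|=0.27181)

Solve |R(x)|<1 on ℝ⁻.
x=-1.66: |R|=0.2718
|R(-2.66)|=0.8270 |R(-2.46)|=0.6106 |R(-0.59)|=0.5549
Bisect:
  x_lo=-3.3564 |R|=2.2624  x_hi=-0.0611 |R|=0.9407
  mid=-1.70877 |R|=0.27485 →hi
  mid=-2.53259 |R|=0.68122 →hi
  mid=-2.94450 |R|=1.26779 →lo
  mid=-2.73854 |R|=0.93177 →hi
  mid=-2.84152 |R|=1.08813 →lo
  mid=-2.79003 |R|=1.00717 →lo
  mid=-2.76429 |R|=0.96879 →hi
  mid=-2.77716 |R|=0.98780 →hi
  mid=-2.78359 |R|=0.99744 →hi
  mid=-2.78681 |R|=1.00229 →lo
  ...
  [-2.78540,-2.78520] ⇒ x*=-2.7853
Stable set (-2.7853, 0).

z∈(-2.7853,0).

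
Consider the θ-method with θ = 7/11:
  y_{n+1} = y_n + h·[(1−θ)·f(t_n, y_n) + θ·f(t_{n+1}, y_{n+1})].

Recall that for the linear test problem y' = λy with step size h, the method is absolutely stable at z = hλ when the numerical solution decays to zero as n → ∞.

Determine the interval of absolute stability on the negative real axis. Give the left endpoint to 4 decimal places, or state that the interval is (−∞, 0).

Test eqn y'=λy, z=hλ:
  y_{n+1} = y_n + z·[4/11·y_n + 7/11·y_{n+1}] ⇒ (1 − 7/11z)y_{n+1} = (1 + 4/11z)y_n
  so R(z) = (1 + 4/11z)/(1 − 7/11z).

Find x<0 with |R(x)|<1.
x=-0.9: |R|=0.4277
x=-2: |R|=0.1200
x=-10: |R|=0.3580
x=-100: |R|=0.5471
θ=7/11≥1/2 ⇒ |1+4/11x|<|1−7/11x| ∀x<0 ⇒ stable on all of ℝ⁻.

(−∞, 0) — no finite endpoint.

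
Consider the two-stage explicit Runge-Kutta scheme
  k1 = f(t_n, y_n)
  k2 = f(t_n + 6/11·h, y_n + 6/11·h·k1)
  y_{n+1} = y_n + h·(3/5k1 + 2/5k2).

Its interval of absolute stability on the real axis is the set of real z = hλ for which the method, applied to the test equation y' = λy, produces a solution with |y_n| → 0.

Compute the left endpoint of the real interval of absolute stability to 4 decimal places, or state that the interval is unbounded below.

left endpoint -4.5833.

With y'=λy (z=hλ):
  k1=λy_n ⇒ h·k1=z·y_n;  k2=λ(1+6/11z)y_n ⇒ h·k2=z(1+6/11z)y_n
  y_{n+1}/y_n = 1 + 3/5z + 2/5z(1+6/11z) = 1 + z + 12/55z²
  R(z) = 1 + z + 12/55z².

Boundary: |R(x)|=1, x<0.
x=-1.35: |R|=0.0476
R=1: x+12/55x²=0 ⇒ x=−55/12=-4.5833; min R=1−1/(4·12/55)=-0.1458>−1
Confirm numerically:
  x=-3.549: |R|=0.19909 <1
  x=-3.380: |R|=0.11260 <1
  x=-3.030: |R|=0.02689 <1
  x=-4.726: |R|=1.14711 >1
  x=-4.711: |R|=1.13122 >1
Stable set (-4.5833, 0).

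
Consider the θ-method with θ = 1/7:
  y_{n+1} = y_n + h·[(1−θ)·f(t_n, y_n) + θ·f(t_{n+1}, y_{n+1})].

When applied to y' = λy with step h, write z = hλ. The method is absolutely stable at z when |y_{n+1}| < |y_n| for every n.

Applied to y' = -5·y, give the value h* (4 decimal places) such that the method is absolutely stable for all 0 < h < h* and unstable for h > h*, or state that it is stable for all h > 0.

(-2.8000,0); λ=-5 ⇒ h* = (14/5)/5 = 0.5600.

On y'=λy, z=hλ:
  y_{n+1} = y_n + z·[6/7·y_n + 1/7·y_{n+1}] ⇒ (1 − 1/7z)y_{n+1} = (1 + 6/7z)y_n
  ⇒ R(z) = (1 + 6/7z)/(1 − 1/7z).

Solve |R(x)|<1 on ℝ⁻.
x=-1.45: |R|=0.2012
R=−1: 1+6/7x = −1+1/7x ⇒ -5/7x=2 ⇒ x=2/(-5/7)=-2.8000
Confirm numerically:
  x=-2.587: |R|=0.88891 <1
  x=-1.510: |R|=0.24207 <1
  x=-1.245: |R|=0.05700 <1
  x=-1.229: |R|=0.04545 <1
  x=-3.145: |R|=1.17003 >1
  x=-3.056: |R|=1.12729 >1
  x=-2.971: |R|=1.08575 >1
So |R|<1 on (-2.8000, 0).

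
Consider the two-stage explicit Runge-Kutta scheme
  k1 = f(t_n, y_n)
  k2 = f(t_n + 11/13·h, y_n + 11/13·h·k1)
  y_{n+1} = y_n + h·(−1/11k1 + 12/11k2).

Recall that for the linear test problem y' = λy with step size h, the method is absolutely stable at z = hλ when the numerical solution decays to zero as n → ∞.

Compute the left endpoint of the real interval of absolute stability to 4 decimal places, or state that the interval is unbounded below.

z* = -1.0833.

Set f=λy, z=hλ:
  k1=λy_n ⇒ h·k1=z·y_n;  k2=λ(1+11/13z)y_n ⇒ h·k2=z(1+11/13z)y_n
  y_{n+1}/y_n = 1 − 1/11z + 12/11z(1+11/13z) = 1 + z + 12/13z²
  ⇒ R(z) = 1 + z + 12/13z².

Need |R(x)|<1, x<0.
x=-1.74: |R|=2.0547
R=1: x+12/13x²=0 ⇒ x=−13/12=-1.0833; min R=1−1/(4·12/13)=0.7292>−1
Confirm numerically:
  x=-0.907: |R|=0.85237 <1
  x=-0.659: |R|=0.74187 <1
  x=-0.442: |R|=0.73834 <1
  x=-1.482: |R|=1.54538 >1
  x=-1.416: |R|=1.43482 >1
  x=-1.110: |R|=1.02732 >1
So |R|<1 on (-1.0833, 0).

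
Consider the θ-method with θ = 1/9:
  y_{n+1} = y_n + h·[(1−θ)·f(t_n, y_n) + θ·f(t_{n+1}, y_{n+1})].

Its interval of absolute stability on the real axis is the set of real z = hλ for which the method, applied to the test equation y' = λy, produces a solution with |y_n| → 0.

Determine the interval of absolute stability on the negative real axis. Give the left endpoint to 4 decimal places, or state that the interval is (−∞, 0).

With y'=λy (z=hλ):
  y_{n+1} = y_n + z·[8/9·y_n + 1/9·y_{n+1}] ⇒ (1 − 1/9z)y_{n+1} = (1 + 8/9z)y_n
  ⇒ R(z) = (1 + 8/9z)/(1 − 1/9z).

Boundary: |R(x)|=1, x<0.
x=-1.63: |R|=0.3801
R=−1: 1+8/9x = −1+1/9x ⇒ -7/9x=2 ⇒ x=2/(-7/9)=-2.5714
Confirm numerically:
  x=-2.452: |R|=0.92700 <1
  x=-2.301: |R|=0.83249 <1
  x=-2.166: |R|=0.74584 <1
  x=-3.092: |R|=1.30136 >1
  x=-2.735: |R|=1.09757 >1
Interval (-2.5714, 0).

(-2.5714, 0).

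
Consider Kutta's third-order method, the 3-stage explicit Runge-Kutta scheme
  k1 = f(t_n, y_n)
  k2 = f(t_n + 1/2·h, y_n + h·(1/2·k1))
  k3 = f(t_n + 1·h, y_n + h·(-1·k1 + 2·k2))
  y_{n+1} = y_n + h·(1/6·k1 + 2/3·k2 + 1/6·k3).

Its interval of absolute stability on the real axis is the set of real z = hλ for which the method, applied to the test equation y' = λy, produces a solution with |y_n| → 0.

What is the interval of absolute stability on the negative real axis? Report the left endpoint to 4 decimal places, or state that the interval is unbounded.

(-2.5127, 0).

Set f=λy, z=hλ:
  order 3, 3-stage ⇒ R(z)=1+z+z^2/2+z^3/6
  (e.g. R(-1.62)=-0.01639, |R|=0.01639)

Find x<0 with |R(x)|<1.
x=-1.62: |R|=0.0164
|R(-2.81)|=1.5600 |R(-1.34)|=0.1568 |R(-0.82)|=0.4243
Bisect:
  x_lo=-3.1431 |R|=2.3789  x_hi=-0.1902 |R|=0.8267
  mid=-1.66668 |R|=0.04939 →hi
  mid=-2.40492 |R|=0.83129 →hi
  mid=-2.77403 |R|=1.48422 →lo
  mid=-2.58947 |R|=1.13068 →lo
  mid=-2.49719 |R|=0.97461 →hi
  mid=-2.54333 |R|=1.05101 →lo
  mid=-2.52026 |R|=1.01241 →lo
  mid=-2.50873 |R|=0.99341 →hi
  mid=-2.51450 |R|=1.00288 →lo
  mid=-2.51161 |R|=0.99814 →hi
  ...
  [-2.51287,-2.51269] ⇒ x*=-2.5127
Interval (-2.5127, 0).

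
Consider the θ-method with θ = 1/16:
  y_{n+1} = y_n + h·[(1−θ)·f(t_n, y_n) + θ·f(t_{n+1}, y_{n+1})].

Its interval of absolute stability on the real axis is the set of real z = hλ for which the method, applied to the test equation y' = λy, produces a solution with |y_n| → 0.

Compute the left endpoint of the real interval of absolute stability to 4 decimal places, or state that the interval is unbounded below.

Test eqn y'=λy, z=hλ:
  y_{n+1} = y_n + z·[15/16·y_n + 1/16·y_{n+1}] ⇒ (1 − 1/16z)y_{n+1} = (1 + 15/16z)y_n
  R(z) = (1 + 15/16z)/(1 − 1/16z).

Find x<0 with |R(x)|<1.
x=-0.47: |R|=0.5434
R=−1: 1+15/16x = −1+1/16x ⇒ -7/8x=2 ⇒ x=2/(-7/8)=-2.2857
Confirm numerically:
  x=-2.224: |R|=0.95259 <1
  x=-2.012: |R|=0.78725 <1
  x=-1.878: |R|=0.68072 <1
  x=-1.409: |R|=0.29496 <1
  x=-2.776: |R|=1.36557 >1
  x=-2.716: |R|=1.32186 >1
  x=-2.504: |R|=1.16515 >1
So |R|<1 on (-2.2857, 0).

z* = -2.2857.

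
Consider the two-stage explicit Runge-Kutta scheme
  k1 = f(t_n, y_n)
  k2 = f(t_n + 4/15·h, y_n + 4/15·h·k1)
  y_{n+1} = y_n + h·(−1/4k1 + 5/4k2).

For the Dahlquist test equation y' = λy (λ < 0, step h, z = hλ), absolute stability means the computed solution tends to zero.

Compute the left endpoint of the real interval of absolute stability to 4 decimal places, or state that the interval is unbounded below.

With y'=λy (z=hλ):
  k1=λy_n ⇒ h·k1=z·y_n;  k2=λ(1+4/15z)y_n ⇒ h·k2=z(1+4/15z)y_n
  y_{n+1}/y_n = 1 − 1/4z + 5/4z(1+4/15z) = 1 + z + 1/3z²
  so R(z) = 1 + z + 1/3z².

Find x<0 with |R(x)|<1.
x=-1.56: |R|=0.2512
R=1: x+1/3x²=0 ⇒ x=−3=-3.0000; min R=1−1/(4·1/3)=0.2500>−1
Confirm numerically:
  x=-1.905: |R|=0.30468 <1
  x=-1.825: |R|=0.28521 <1
  x=-1.460: |R|=0.25053 <1
  x=-3.399: |R|=1.45207 >1
  x=-3.320: |R|=1.35413 >1
  x=-3.275: |R|=1.30021 >1
So |R|<1 on (-3.0000, 0).

left endpoint -3.0000.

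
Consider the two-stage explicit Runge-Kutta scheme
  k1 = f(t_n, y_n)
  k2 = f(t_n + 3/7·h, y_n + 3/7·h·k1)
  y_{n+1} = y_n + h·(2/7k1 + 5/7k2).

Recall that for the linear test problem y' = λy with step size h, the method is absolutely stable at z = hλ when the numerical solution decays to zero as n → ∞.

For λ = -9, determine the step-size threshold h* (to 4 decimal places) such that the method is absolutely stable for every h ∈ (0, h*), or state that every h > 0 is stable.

(-3.2667,0); λ=-9 ⇒ h* = (49/15)/9 = 0.3630.

Test eqn y'=λy, z=hλ:
  k1=λy_n ⇒ h·k1=z·y_n;  k2=λ(1+3/7z)y_n ⇒ h·k2=z(1+3/7z)y_n
  y_{n+1}/y_n = 1 + 2/7z + 5/7z(1+3/7z) = 1 + z + 15/49z²
  so R(z) = 1 + z + 15/49z².

Boundary: |R(x)|=1, x<0.
x=-0.37: |R|=0.6719
R=1: x+15/49x²=0 ⇒ x=−49/15=-3.2667; min R=1−1/(4·15/49)=0.1833>−1
Confirm numerically:
  x=-2.838: |R|=0.62758 <1
  x=-2.714: |R|=0.54084 <1
  x=-2.390: |R|=0.35860 <1
  x=-1.529: |R|=0.18667 <1
  x=-3.720: |R|=1.51624 >1
  x=-3.691: |R|=1.47945 >1
  x=-3.565: |R|=1.32558 >1
Interval (-3.2667, 0).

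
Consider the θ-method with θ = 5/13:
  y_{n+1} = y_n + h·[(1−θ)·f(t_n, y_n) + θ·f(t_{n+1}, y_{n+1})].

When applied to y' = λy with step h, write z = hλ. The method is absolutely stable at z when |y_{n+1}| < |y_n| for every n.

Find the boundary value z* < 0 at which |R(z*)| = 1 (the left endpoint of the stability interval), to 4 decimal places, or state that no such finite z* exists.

z* = -8.6667.

Test eqn y'=λy, z=hλ:
  y_{n+1} = y_n + z·[8/13·y_n + 5/13·y_{n+1}] ⇒ (1 − 5/13z)y_{n+1} = (1 + 8/13z)y_n
  R(z) = (1 + 8/13z)/(1 − 5/13z).

Solve |R(x)|<1 on ℝ⁻.
x=-1.55: |R|=0.0289
R=−1: 1+8/13x = −1+5/13x ⇒ -3/13x=2 ⇒ x=2/(-3/13)=-8.6667
Confirm numerically:
  x=-7.230: |R|=0.91231 <1
  x=-6.040: |R|=0.81759 <1
  x=-5.152: |R|=0.72797 <1
  x=-8.938: |R|=1.01411 >1
  x=-8.767: |R|=1.00530 >1
Stable set (-8.6667, 0).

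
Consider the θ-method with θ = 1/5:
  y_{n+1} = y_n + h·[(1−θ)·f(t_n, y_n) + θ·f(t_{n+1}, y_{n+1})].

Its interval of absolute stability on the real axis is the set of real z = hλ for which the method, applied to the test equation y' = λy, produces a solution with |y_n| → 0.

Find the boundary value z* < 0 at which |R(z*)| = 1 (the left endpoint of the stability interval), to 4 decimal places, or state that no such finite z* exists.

Set f=λy, z=hλ:
  y_{n+1} = y_n + z·[4/5·y_n + 1/5·y_{n+1}] ⇒ (1 − 1/5z)y_{n+1} = (1 + 4/5z)y_n
  so R(z) = (1 + 4/5z)/(1 − 1/5z).

Boundary: |R(x)|=1, x<0.
x=-1.69: |R|=0.2631
R=−1: 1+4/5x = −1+1/5x ⇒ -3/5x=2 ⇒ x=2/(-3/5)=-3.3333
Confirm numerically:
  x=-3.294: |R|=0.98577 <1
  x=-2.417: |R|=0.62936 <1
  x=-2.330: |R|=0.58936 <1
  x=-1.748: |R|=0.29520 <1
  x=-3.831: |R|=1.16906 >1
  x=-3.800: |R|=1.15909 >1
  x=-3.770: |R|=1.14937 >1
Interval (-3.3333, 0).

left endpoint -3.3333.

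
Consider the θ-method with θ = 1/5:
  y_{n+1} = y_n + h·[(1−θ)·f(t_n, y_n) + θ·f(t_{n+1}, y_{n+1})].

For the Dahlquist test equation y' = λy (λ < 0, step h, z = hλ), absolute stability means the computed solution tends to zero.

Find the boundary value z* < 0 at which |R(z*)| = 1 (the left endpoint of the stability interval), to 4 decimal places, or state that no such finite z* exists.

On y'=λy, z=hλ:
  y_{n+1} = y_n + z·[4/5·y_n + 1/5·y_{n+1}] ⇒ (1 − 1/5z)y_{n+1} = (1 + 4/5z)y_n
  ⇒ R(z) = (1 + 4/5z)/(1 − 1/5z).

Need |R(x)|<1, x<0.
x=-0.52: |R|=0.5290
R=−1: 1+4/5x = −1+1/5x ⇒ -3/5x=2 ⇒ x=2/(-3/5)=-3.3333
Confirm numerically:
  x=-3.097: |R|=0.91244 <1
  x=-2.199: |R|=0.52730 <1
  x=-1.536: |R|=0.17503 <1
  x=-3.784: |R|=1.15392 >1
  x=-3.764: |R|=1.14742 >1
Stable set (-3.3333, 0).

left endpoint -3.3333.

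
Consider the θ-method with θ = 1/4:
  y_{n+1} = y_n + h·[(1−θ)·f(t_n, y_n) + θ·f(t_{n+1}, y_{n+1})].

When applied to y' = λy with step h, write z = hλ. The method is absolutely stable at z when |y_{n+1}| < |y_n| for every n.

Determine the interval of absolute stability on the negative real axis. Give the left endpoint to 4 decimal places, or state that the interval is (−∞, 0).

Test eqn y'=λy, z=hλ:
  y_{n+1} = y_n + z·[3/4·y_n + 1/4·y_{n+1}] ⇒ (1 − 1/4z)y_{n+1} = (1 + 3/4z)y_n
  ⇒ R(z) = (1 + 3/4z)/(1 − 1/4z).

Find x<0 with |R(x)|<1.
x=-1: |R|=0.2000
R=−1: 1+3/4x = −1+1/4x ⇒ -1/2x=2 ⇒ x=2/(-1/2)=-4.0000
Confirm numerically:
  x=-3.783: |R|=0.94424 <1
  x=-1.712: |R|=0.19888 <1
  x=-1.670: |R|=0.17813 <1
  x=-4.440: |R|=1.10427 >1
  x=-4.159: |R|=1.03898 >1
Stable set (-4.0000, 0).

z∈(-4.0000,0).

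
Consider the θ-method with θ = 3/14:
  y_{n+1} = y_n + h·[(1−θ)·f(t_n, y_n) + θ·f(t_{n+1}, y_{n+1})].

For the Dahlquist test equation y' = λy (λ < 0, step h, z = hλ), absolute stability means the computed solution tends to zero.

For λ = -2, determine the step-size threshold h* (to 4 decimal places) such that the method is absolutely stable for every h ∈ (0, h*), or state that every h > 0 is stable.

On y'=λy, z=hλ:
  y_{n+1} = y_n + z·[11/14·y_n + 3/14·y_{n+1}] ⇒ (1 − 3/14z)y_{n+1} = (1 + 11/14z)y_n
  ⇒ R(z) = (1 + 11/14z)/(1 − 3/14z).

Boundary: |R(x)|=1, x<0.
x=-1.37: |R|=0.0591
R=−1: 1+11/14x = −1+3/14x ⇒ -4/7x=2 ⇒ x=2/(-4/7)=-3.5000
Confirm numerically:
  x=-2.523: |R|=0.63763 <1
  x=-2.375: |R|=0.57396 <1
  x=-1.945: |R|=0.37283 <1
  x=-1.869: |R|=0.33452 <1
  x=-4.074: |R|=1.17512 >1
  x=-3.733: |R|=1.07397 >1
  x=-3.524: |R|=1.00781 >1
Stable set (-3.5000, 0).

(-3.5000,0); λ=-2 ⇒ h* = (7/2)/2 = 1.7500.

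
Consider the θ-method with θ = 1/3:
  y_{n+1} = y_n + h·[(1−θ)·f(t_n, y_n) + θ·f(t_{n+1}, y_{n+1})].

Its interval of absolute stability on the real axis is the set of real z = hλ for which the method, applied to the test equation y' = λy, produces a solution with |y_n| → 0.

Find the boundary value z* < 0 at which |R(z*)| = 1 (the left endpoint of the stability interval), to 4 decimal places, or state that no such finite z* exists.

z* = -6.0000.

Set f=λy, z=hλ:
  y_{n+1} = y_n + z·[2/3·y_n + 1/3·y_{n+1}] ⇒ (1 − 1/3z)y_{n+1} = (1 + 2/3z)y_n
  R(z) = (1 + 2/3z)/(1 − 1/3z).

Solve |R(x)|<1 on ℝ⁻.
x=-1.5: |R|=0.0000
R=−1: 1+2/3x = −1+1/3x ⇒ -1/3x=2 ⇒ x=2/(-1/3)=-6.0000
Confirm numerically:
  x=-4.649: |R|=0.82338 <1
  x=-4.491: |R|=0.79856 <1
  x=-2.552: |R|=0.37896 <1
  x=-6.452: |R|=1.04782 >1
  x=-6.096: |R|=1.01055 >1
Stable set (-6.0000, 0).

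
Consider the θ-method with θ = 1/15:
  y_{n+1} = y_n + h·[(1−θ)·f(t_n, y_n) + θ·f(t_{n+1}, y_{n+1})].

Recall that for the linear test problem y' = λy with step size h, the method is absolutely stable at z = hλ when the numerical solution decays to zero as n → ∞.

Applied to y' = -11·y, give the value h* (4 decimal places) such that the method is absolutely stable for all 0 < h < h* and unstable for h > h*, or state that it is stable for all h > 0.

Test eqn y'=λy, z=hλ:
  y_{n+1} = y_n + z·[14/15·y_n + 1/15·y_{n+1}] ⇒ (1 − 1/15z)y_{n+1} = (1 + 14/15z)y_n
  Hence R(z) = (1 + 14/15z)/(1 − 1/15z).

Boundary: |R(x)|=1, x<0.
x=-1.65: |R|=0.4865
R=−1: 1+14/15x = −1+1/15x ⇒ -13/15x=2 ⇒ x=2/(-13/15)=-2.3077
Confirm numerically:
  x=-1.654: |R|=0.48973 <1
  x=-1.119: |R|=0.04132 <1
  x=-0.972: |R|=0.08715 <1
  x=-2.558: |R|=1.18533 >1
  x=-2.346: |R|=1.02871 >1
So |R|<1 on (-2.3077, 0).

(-2.3077,0); λ=-11 ⇒ h* = (30/13)/11 = 0.2098.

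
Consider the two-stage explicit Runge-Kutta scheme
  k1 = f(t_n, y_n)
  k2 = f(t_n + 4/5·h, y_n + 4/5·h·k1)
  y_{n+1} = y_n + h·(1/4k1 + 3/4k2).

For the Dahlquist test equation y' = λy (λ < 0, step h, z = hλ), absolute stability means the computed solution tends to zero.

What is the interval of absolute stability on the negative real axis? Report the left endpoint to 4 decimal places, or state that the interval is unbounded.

z∈(-1.6667,0).

Test eqn y'=λy, z=hλ:
  k1=λy_n ⇒ h·k1=z·y_n;  k2=λ(1+4/5z)y_n ⇒ h·k2=z(1+4/5z)y_n
  y_{n+1}/y_n = 1 + 1/4z + 3/4z(1+4/5z) = 1 + z + 3/5z²
  Hence R(z) = 1 + z + 3/5z².

Boundary: |R(x)|=1, x<0.
x=-1.34: |R|=0.7374
R=1: x+3/5x²=0 ⇒ x=−5/3=-1.6667; min R=1−1/(4·3/5)=0.5833>−1
Confirm numerically:
  x=-1.413: |R|=0.78494 <1
  x=-1.356: |R|=0.74724 <1
  x=-0.991: |R|=0.59825 <1
  x=-0.791: |R|=0.58441 <1
  x=-2.107: |R|=1.55667 >1
  x=-2.051: |R|=1.47296 >1
Interval (-1.6667, 0).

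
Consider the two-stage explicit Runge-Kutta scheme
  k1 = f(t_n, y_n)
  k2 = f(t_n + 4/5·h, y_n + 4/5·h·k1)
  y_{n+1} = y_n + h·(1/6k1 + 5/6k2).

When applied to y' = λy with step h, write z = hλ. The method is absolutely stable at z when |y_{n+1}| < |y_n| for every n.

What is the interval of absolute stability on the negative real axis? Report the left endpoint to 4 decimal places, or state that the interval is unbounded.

On y'=λy, z=hλ:
  k1=λy_n ⇒ h·k1=z·y_n;  k2=λ(1+4/5z)y_n ⇒ h·k2=z(1+4/5z)y_n
  y_{n+1}/y_n = 1 + 1/6z + 5/6z(1+4/5z) = 1 + z + 2/3z²
  ⇒ R(z) = 1 + z + 2/3z².

Need |R(x)|<1, x<0.
x=-1.6: |R|=1.1067
R=1: x+2/3x²=0 ⇒ x=−3/2=-1.5000; min R=1−1/(4·2/3)=0.6250>−1
Confirm numerically:
  x=-1.311: |R|=0.83481 <1
  x=-0.998: |R|=0.66600 <1
  x=-0.782: |R|=0.62568 <1
  x=-0.668: |R|=0.62948 <1
  x=-1.962: |R|=1.60430 >1
  x=-1.778: |R|=1.32952 >1
So |R|<1 on (-1.5000, 0).

z∈(-1.5000,0).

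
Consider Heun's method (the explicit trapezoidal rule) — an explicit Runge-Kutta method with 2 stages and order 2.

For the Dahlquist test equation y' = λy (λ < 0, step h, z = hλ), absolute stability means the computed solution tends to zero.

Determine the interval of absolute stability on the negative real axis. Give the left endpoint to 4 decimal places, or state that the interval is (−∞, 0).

On y'=λy, z=hλ:
  order 2, 2-stage ⇒ R(z)=1+z+z^2/2
  (e.g. R(-0.73)=0.53645, |R|=0.53645)

Need |R(x)|<1, x<0.
x=-0.73: |R|=0.5364
|R(-2.11)|=1.1160 |R(-1.86)|=0.8698 |R(-1.85)|=0.8613
Bisect:
  x_lo=-2.8925 |R|=2.2908  x_hi=-0.3978 |R|=0.6813
  mid=-1.64517 |R|=0.70812 →hi
  mid=-2.26885 |R|=1.30499 →lo
  mid=-1.95701 |R|=0.95793 →hi
  mid=-2.11293 |R|=1.11931 →lo
  mid=-2.03497 |R|=1.03558 →lo
  mid=-1.99599 |R|=0.99600 →hi
  mid=-2.01548 |R|=1.01560 →lo
  ...
  [-2.00010,-1.99995] ⇒ x*=-2.0000
So |R|<1 on (-2.0000, 0).

z∈(-2.0000,0).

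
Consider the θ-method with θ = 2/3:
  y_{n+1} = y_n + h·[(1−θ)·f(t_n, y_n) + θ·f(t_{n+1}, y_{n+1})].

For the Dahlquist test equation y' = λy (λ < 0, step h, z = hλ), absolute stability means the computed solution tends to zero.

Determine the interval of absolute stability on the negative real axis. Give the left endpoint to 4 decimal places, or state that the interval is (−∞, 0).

(−∞, 0) — no finite endpoint.

On y'=λy, z=hλ:
  y_{n+1} = y_n + z·[1/3·y_n + 2/3·y_{n+1}] ⇒ (1 − 2/3z)y_{n+1} = (1 + 1/3z)y_n
  R(z) = (1 + 1/3z)/(1 − 2/3z).

Find x<0 with |R(x)|<1.
x=-1.1: |R|=0.3654
x=-2: |R|=0.1429
x=-10: |R|=0.3043
x=-100: |R|=0.4778
θ=2/3≥1/2 ⇒ |1+1/3x|<|1−2/3x| ∀x<0 ⇒ interval (−∞,0).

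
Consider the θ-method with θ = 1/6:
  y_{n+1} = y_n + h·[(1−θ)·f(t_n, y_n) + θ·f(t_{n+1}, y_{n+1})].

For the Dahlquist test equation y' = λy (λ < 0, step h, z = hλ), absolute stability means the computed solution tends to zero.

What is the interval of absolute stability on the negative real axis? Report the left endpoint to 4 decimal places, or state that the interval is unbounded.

z∈(-3.0000,0).

Set f=λy, z=hλ:
  y_{n+1} = y_n + z·[5/6·y_n + 1/6·y_{n+1}] ⇒ (1 − 1/6z)y_{n+1} = (1 + 5/6z)y_n
  so R(z) = (1 + 5/6z)/(1 − 1/6z).

Boundary: |R(x)|=1, x<0.
x=-1.38: |R|=0.1220
R=−1: 1+5/6x = −1+1/6x ⇒ -2/3x=2 ⇒ x=2/(-2/3)=-3.0000
Confirm numerically:
  x=-2.965: |R|=0.98438 <1
  x=-1.801: |R|=0.38521 <1
  x=-1.724: |R|=0.33920 <1
  x=-1.690: |R|=0.31860 <1
  x=-3.269: |R|=1.11609 >1
  x=-3.154: |R|=1.06729 >1
Stable set (-3.0000, 0).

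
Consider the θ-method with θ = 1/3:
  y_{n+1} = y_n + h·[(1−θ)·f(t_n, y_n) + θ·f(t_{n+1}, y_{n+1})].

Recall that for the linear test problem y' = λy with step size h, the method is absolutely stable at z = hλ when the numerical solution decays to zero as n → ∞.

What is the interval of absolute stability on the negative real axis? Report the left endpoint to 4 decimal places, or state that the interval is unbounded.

z∈(-6.0000,0).

With y'=λy (z=hλ):
  y_{n+1} = y_n + z·[2/3·y_n + 1/3·y_{n+1}] ⇒ (1 − 1/3z)y_{n+1} = (1 + 2/3z)y_n
  Hence R(z) = (1 + 2/3z)/(1 − 1/3z).

Find x<0 with |R(x)|<1.
x=-1.55: |R|=0.0220
R=−1: 1+2/3x = −1+1/3x ⇒ -1/3x=2 ⇒ x=2/(-1/3)=-6.0000
Confirm numerically:
  x=-5.914: |R|=0.99035 <1
  x=-3.600: |R|=0.63636 <1
  x=-2.657: |R|=0.40905 <1
  x=-6.266: |R|=1.02871 >1
  x=-6.229: |R|=1.02481 >1
  x=-6.180: |R|=1.01961 >1
So |R|<1 on (-6.0000, 0).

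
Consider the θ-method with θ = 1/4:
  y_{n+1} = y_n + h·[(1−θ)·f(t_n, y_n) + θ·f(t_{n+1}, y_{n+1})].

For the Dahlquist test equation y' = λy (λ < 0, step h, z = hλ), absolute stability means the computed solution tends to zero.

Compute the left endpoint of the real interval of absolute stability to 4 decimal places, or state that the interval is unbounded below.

left endpoint -4.0000.

With y'=λy (z=hλ):
  y_{n+1} = y_n + z·[3/4·y_n + 1/4·y_{n+1}] ⇒ (1 − 1/4z)y_{n+1} = (1 + 3/4z)y_n
  R(z) = (1 + 3/4z)/(1 − 1/4z).

Find x<0 with |R(x)|<1.
x=-1.76: |R|=0.2222
R=−1: 1+3/4x = −1+1/4x ⇒ -1/2x=2 ⇒ x=2/(-1/2)=-4.0000
Confirm numerically:
  x=-3.477: |R|=0.86010 <1
  x=-2.591: |R|=0.57245 <1
  x=-2.409: |R|=0.50351 <1
  x=-2.284: |R|=0.45385 <1
  x=-4.481: |R|=1.11343 >1
  x=-4.303: |R|=1.07299 >1
Interval (-4.0000, 0).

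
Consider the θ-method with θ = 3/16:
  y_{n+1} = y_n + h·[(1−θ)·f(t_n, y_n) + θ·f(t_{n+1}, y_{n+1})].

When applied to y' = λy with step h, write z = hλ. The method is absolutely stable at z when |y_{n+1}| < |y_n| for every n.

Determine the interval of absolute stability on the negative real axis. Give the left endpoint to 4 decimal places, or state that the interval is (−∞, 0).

(-3.2000, 0).

On y'=λy, z=hλ:
  y_{n+1} = y_n + z·[13/16·y_n + 3/16·y_{n+1}] ⇒ (1 − 3/16z)y_{n+1} = (1 + 13/16z)y_n
  R(z) = (1 + 13/16z)/(1 − 3/16z).

Boundary: |R(x)|=1, x<0.
x=-1.44: |R|=0.1339
R=−1: 1+13/16x = −1+3/16x ⇒ -5/8x=2 ⇒ x=2/(-5/8)=-3.2000
Confirm numerically:
  x=-3.053: |R|=0.94157 <1
  x=-2.884: |R|=0.87182 <1
  x=-1.607: |R|=0.23491 <1
  x=-1.374: |R|=0.09254 <1
  x=-3.373: |R|=1.06624 >1
  x=-3.358: |R|=1.06060 >1
So |R|<1 on (-3.2000, 0).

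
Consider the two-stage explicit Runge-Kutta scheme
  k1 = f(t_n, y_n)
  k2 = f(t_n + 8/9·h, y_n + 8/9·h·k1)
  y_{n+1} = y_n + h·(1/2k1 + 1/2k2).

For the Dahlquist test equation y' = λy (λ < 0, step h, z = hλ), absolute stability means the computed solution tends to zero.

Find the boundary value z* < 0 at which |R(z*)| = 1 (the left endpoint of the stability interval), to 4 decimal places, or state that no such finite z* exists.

Set f=λy, z=hλ:
  k1=λy_n ⇒ h·k1=z·y_n;  k2=λ(1+8/9z)y_n ⇒ h·k2=z(1+8/9z)y_n
  y_{n+1}/y_n = 1 + 1/2z + 1/2z(1+8/9z) = 1 + z + 4/9z²
  Hence R(z) = 1 + z + 4/9z².

Solve |R(x)|<1 on ℝ⁻.
x=-1.52: |R|=0.5068
R=1: x+4/9x²=0 ⇒ x=−9/4=-2.2500; min R=1−1/(4·4/9)=0.4375>−1
Confirm numerically:
  x=-2.015: |R|=0.78954 <1
  x=-1.984: |R|=0.76545 <1
  x=-1.704: |R|=0.58650 <1
  x=-1.174: |R|=0.43857 <1
  x=-2.556: |R|=1.34762 >1
  x=-2.478: |R|=1.25110 >1
So |R|<1 on (-2.2500, 0).

left endpoint -2.2500.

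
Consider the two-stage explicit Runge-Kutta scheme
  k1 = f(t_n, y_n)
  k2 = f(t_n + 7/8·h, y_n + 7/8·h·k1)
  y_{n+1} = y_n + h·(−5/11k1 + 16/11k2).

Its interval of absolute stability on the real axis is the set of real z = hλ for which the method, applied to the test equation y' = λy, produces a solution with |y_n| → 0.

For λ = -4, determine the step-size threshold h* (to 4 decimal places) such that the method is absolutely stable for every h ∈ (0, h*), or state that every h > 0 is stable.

(-0.7857,0); λ=-4 ⇒ h* = (11/14)/4 = 0.1964.

Set f=λy, z=hλ:
  k1=λy_n ⇒ h·k1=z·y_n;  k2=λ(1+7/8z)y_n ⇒ h·k2=z(1+7/8z)y_n
  y_{n+1}/y_n = 1 − 5/11z + 16/11z(1+7/8z) = 1 + z + 14/11z²
  Hence R(z) = 1 + z + 14/11z².

Need |R(x)|<1, x<0.
x=-0.35: |R|=0.8059
R=1: x+14/11x²=0 ⇒ x=−11/14=-0.7857; min R=1−1/(4·14/11)=0.8036>−1
Confirm numerically:
  x=-0.761: |R|=0.97606 <1
  x=-0.626: |R|=0.87275 <1
  x=-0.540: |R|=0.83113 <1
  x=-0.391: |R|=0.80358 <1
  x=-1.113: |R|=1.46362 >1
  x=-0.824: |R|=1.04015 >1
Interval (-0.7857, 0).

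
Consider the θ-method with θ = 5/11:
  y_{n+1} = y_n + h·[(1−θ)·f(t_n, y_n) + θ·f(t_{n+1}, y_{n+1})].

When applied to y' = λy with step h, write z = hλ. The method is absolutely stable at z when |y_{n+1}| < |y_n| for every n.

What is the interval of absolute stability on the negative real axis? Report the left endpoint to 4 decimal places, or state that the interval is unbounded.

Set f=λy, z=hλ:
  y_{n+1} = y_n + z·[6/11·y_n + 5/11·y_{n+1}] ⇒ (1 − 5/11z)y_{n+1} = (1 + 6/11z)y_n
  so R(z) = (1 + 6/11z)/(1 − 5/11z).

Need |R(x)|<1, x<0.
x=-0.94: |R|=0.3414
R=−1: 1+6/11x = −1+5/11x ⇒ -1/11x=2 ⇒ x=2/(-1/11)=-22.0000
Confirm numerically:
  x=-21.341: |R|=0.99440 <1
  x=-14.653: |R|=0.91281 <1
  x=-11.316: |R|=0.84191 <1
  x=-22.417: |R|=1.00339 >1
  x=-22.416: |R|=1.00338 >1
  x=-22.233: |R|=1.00191 >1
Interval (-22.0000, 0).

(-22.0000, 0).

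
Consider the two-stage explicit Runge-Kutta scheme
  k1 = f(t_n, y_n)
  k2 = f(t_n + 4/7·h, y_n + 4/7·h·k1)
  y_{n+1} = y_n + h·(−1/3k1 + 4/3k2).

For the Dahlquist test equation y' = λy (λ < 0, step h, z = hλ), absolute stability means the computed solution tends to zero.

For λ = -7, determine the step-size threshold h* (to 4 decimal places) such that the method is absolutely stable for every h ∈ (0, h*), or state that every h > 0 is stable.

On y'=λy, z=hλ:
  k1=λy_n ⇒ h·k1=z·y_n;  k2=λ(1+4/7z)y_n ⇒ h·k2=z(1+4/7z)y_n
  y_{n+1}/y_n = 1 − 1/3z + 4/3z(1+4/7z) = 1 + z + 16/21z²
  R(z) = 1 + z + 16/21z².

Need |R(x)|<1, x<0.
x=-1.78: |R|=1.6340
R=1: x+16/21x²=0 ⇒ x=−21/16=-1.3125; min R=1−1/(4·16/21)=0.6719>−1
Confirm numerically:
  x=-1.116: |R|=0.83292 <1
  x=-0.843: |R|=0.69845 <1
  x=-0.673: |R|=0.67209 <1
  x=-1.406: |R|=1.10016 >1
  x=-1.390: |R|=1.08208 >1
  x=-1.383: |R|=1.07429 >1
Interval (-1.3125, 0).

(-1.3125,0); λ=-7 ⇒ h* = (21/16)/7 = 0.1875.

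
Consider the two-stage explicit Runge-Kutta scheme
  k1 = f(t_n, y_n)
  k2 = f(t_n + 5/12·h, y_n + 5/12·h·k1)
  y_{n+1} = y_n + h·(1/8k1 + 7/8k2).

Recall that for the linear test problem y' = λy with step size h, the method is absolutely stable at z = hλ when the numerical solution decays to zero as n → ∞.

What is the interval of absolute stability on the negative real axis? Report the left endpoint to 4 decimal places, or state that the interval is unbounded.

(-2.7429, 0).

Test eqn y'=λy, z=hλ:
  k1=λy_n ⇒ h·k1=z·y_n;  k2=λ(1+5/12z)y_n ⇒ h·k2=z(1+5/12z)y_n
  y_{n+1}/y_n = 1 + 1/8z + 7/8z(1+5/12z) = 1 + z + 35/96z²
  Hence R(z) = 1 + z + 35/96z².

Need |R(x)|<1, x<0.
x=-0.59: |R|=0.5369
R=1: x+35/96x²=0 ⇒ x=−96/35=-2.7429; min R=1−1/(4·35/96)=0.3143>−1
Confirm numerically:
  x=-2.602: |R|=0.86638 <1
  x=-2.576: |R|=0.84329 <1
  x=-2.380: |R|=0.68515 <1
  x=-1.108: |R|=0.33959 <1
  x=-3.080: |R|=1.37858 >1
  x=-2.983: |R|=1.26117 >1
  x=-2.867: |R|=1.12976 >1
Interval (-2.7429, 0).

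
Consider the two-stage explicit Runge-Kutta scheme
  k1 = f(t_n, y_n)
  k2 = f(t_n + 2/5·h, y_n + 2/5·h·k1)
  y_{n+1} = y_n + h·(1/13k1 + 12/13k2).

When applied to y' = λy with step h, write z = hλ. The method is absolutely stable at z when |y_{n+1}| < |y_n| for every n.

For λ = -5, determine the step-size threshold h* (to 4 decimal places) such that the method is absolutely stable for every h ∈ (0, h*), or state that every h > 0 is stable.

(-2.7083,0); λ=-5 ⇒ h* = (65/24)/5 = 0.5417.

Set f=λy, z=hλ:
  k1=λy_n ⇒ h·k1=z·y_n;  k2=λ(1+2/5z)y_n ⇒ h·k2=z(1+2/5z)y_n
  y_{n+1}/y_n = 1 + 1/13z + 12/13z(1+2/5z) = 1 + z + 24/65z²
  so R(z) = 1 + z + 24/65z².

Boundary: |R(x)|=1, x<0.
x=-0.54: |R|=0.5677
R=1: x+24/65x²=0 ⇒ x=−65/24=-2.7083; min R=1−1/(4·24/65)=0.3229>−1
Confirm numerically:
  x=-2.545: |R|=0.84652 <1
  x=-2.129: |R|=0.54459 <1
  x=-1.853: |R|=0.41479 <1
  x=-3.083: |R|=1.42650 >1
  x=-2.867: |R|=1.16796 >1
  x=-2.744: |R|=1.03614 >1
Stable set (-2.7083, 0).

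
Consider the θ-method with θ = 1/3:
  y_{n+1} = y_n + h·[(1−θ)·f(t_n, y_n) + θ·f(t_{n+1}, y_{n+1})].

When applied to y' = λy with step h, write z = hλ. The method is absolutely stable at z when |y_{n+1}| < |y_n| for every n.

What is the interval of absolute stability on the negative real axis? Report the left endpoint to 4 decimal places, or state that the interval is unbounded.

Set f=λy, z=hλ:
  y_{n+1} = y_n + z·[2/3·y_n + 1/3·y_{n+1}] ⇒ (1 − 1/3z)y_{n+1} = (1 + 2/3z)y_n
  ⇒ R(z) = (1 + 2/3z)/(1 − 1/3z).

Boundary: |R(x)|=1, x<0.
x=-1.47: |R|=0.0134
R=−1: 1+2/3x = −1+1/3x ⇒ -1/3x=2 ⇒ x=2/(-1/3)=-6.0000
Confirm numerically:
  x=-5.977: |R|=0.99744 <1
  x=-4.921: |R|=0.86378 <1
  x=-2.433: |R|=0.34346 <1
  x=-6.528: |R|=1.05542 >1
  x=-6.222: |R|=1.02407 >1
  x=-6.181: |R|=1.01971 >1
Stable set (-6.0000, 0).

(-6.0000, 0).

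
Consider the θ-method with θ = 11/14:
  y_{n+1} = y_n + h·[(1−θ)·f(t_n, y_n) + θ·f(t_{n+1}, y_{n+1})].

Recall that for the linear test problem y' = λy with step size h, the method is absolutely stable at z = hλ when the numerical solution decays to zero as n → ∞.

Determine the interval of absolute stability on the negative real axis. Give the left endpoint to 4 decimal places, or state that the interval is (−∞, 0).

On y'=λy, z=hλ:
  y_{n+1} = y_n + z·[3/14·y_n + 11/14·y_{n+1}] ⇒ (1 − 11/14z)y_{n+1} = (1 + 3/14z)y_n
  Hence R(z) = (1 + 3/14z)/(1 − 11/14z).

Boundary: |R(x)|=1, x<0.
x=-0.63: |R|=0.5786
x=-2: |R|=0.2222
x=-10: |R|=0.1290
x=-100: |R|=0.2567
θ=11/14≥1/2 ⇒ |1+3/14x|<|1−11/14x| ∀x<0 ⇒ interval (−∞,0).

interval (−∞, 0).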